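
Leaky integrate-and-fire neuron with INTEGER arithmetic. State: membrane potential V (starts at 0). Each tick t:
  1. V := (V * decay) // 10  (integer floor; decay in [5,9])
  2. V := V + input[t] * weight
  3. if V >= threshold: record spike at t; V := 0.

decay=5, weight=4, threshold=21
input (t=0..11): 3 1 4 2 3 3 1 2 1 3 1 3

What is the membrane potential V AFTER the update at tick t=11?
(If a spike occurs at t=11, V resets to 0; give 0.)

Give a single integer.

t=0: input=3 -> V=12
t=1: input=1 -> V=10
t=2: input=4 -> V=0 FIRE
t=3: input=2 -> V=8
t=4: input=3 -> V=16
t=5: input=3 -> V=20
t=6: input=1 -> V=14
t=7: input=2 -> V=15
t=8: input=1 -> V=11
t=9: input=3 -> V=17
t=10: input=1 -> V=12
t=11: input=3 -> V=18

Answer: 18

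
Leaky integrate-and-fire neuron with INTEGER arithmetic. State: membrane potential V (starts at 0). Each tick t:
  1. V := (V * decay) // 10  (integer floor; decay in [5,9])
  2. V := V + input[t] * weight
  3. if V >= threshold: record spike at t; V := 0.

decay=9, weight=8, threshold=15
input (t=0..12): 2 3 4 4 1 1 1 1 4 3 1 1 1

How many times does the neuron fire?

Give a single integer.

Answer: 9

Derivation:
t=0: input=2 -> V=0 FIRE
t=1: input=3 -> V=0 FIRE
t=2: input=4 -> V=0 FIRE
t=3: input=4 -> V=0 FIRE
t=4: input=1 -> V=8
t=5: input=1 -> V=0 FIRE
t=6: input=1 -> V=8
t=7: input=1 -> V=0 FIRE
t=8: input=4 -> V=0 FIRE
t=9: input=3 -> V=0 FIRE
t=10: input=1 -> V=8
t=11: input=1 -> V=0 FIRE
t=12: input=1 -> V=8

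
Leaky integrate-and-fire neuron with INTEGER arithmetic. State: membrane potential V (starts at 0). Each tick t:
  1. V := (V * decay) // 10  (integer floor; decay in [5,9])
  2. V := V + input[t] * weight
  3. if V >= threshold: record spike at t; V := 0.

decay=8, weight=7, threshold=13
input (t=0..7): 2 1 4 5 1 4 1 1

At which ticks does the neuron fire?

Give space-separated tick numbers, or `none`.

t=0: input=2 -> V=0 FIRE
t=1: input=1 -> V=7
t=2: input=4 -> V=0 FIRE
t=3: input=5 -> V=0 FIRE
t=4: input=1 -> V=7
t=5: input=4 -> V=0 FIRE
t=6: input=1 -> V=7
t=7: input=1 -> V=12

Answer: 0 2 3 5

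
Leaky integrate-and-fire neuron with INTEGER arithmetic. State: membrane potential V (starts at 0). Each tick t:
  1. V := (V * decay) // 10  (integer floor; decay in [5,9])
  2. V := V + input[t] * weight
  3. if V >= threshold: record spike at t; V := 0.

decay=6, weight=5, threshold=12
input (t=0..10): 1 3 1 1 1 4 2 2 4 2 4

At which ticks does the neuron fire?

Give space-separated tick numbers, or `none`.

Answer: 1 5 7 8 10

Derivation:
t=0: input=1 -> V=5
t=1: input=3 -> V=0 FIRE
t=2: input=1 -> V=5
t=3: input=1 -> V=8
t=4: input=1 -> V=9
t=5: input=4 -> V=0 FIRE
t=6: input=2 -> V=10
t=7: input=2 -> V=0 FIRE
t=8: input=4 -> V=0 FIRE
t=9: input=2 -> V=10
t=10: input=4 -> V=0 FIRE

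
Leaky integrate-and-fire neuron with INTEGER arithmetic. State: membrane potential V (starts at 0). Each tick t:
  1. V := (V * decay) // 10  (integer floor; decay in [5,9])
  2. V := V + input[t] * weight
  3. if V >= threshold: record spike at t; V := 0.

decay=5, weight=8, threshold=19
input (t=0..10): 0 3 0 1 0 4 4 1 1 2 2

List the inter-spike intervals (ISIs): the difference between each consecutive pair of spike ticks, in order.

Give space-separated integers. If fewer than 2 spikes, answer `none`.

t=0: input=0 -> V=0
t=1: input=3 -> V=0 FIRE
t=2: input=0 -> V=0
t=3: input=1 -> V=8
t=4: input=0 -> V=4
t=5: input=4 -> V=0 FIRE
t=6: input=4 -> V=0 FIRE
t=7: input=1 -> V=8
t=8: input=1 -> V=12
t=9: input=2 -> V=0 FIRE
t=10: input=2 -> V=16

Answer: 4 1 3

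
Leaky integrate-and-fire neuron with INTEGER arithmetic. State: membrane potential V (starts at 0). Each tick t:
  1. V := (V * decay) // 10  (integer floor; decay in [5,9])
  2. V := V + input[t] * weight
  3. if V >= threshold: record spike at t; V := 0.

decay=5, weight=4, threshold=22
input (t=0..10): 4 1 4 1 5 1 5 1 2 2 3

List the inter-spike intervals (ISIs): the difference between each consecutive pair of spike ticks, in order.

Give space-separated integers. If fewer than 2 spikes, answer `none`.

t=0: input=4 -> V=16
t=1: input=1 -> V=12
t=2: input=4 -> V=0 FIRE
t=3: input=1 -> V=4
t=4: input=5 -> V=0 FIRE
t=5: input=1 -> V=4
t=6: input=5 -> V=0 FIRE
t=7: input=1 -> V=4
t=8: input=2 -> V=10
t=9: input=2 -> V=13
t=10: input=3 -> V=18

Answer: 2 2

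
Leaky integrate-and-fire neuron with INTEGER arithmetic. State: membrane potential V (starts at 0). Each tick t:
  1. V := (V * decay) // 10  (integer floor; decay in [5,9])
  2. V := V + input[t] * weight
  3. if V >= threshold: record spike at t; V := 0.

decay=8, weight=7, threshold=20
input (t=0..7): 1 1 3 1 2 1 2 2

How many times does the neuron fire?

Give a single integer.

Answer: 3

Derivation:
t=0: input=1 -> V=7
t=1: input=1 -> V=12
t=2: input=3 -> V=0 FIRE
t=3: input=1 -> V=7
t=4: input=2 -> V=19
t=5: input=1 -> V=0 FIRE
t=6: input=2 -> V=14
t=7: input=2 -> V=0 FIRE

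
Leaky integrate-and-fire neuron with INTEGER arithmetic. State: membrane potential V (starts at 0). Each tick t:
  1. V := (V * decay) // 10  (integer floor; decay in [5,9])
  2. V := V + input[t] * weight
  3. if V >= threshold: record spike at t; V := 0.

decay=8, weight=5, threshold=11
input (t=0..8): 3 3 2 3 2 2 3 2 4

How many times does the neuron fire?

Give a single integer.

Answer: 6

Derivation:
t=0: input=3 -> V=0 FIRE
t=1: input=3 -> V=0 FIRE
t=2: input=2 -> V=10
t=3: input=3 -> V=0 FIRE
t=4: input=2 -> V=10
t=5: input=2 -> V=0 FIRE
t=6: input=3 -> V=0 FIRE
t=7: input=2 -> V=10
t=8: input=4 -> V=0 FIRE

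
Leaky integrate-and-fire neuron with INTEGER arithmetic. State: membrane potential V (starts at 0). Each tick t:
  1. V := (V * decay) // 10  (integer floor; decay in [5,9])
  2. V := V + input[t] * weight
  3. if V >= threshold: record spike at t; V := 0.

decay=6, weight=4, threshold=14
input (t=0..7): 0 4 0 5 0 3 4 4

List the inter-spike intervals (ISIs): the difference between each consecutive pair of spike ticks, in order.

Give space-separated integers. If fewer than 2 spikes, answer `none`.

Answer: 2 3 1

Derivation:
t=0: input=0 -> V=0
t=1: input=4 -> V=0 FIRE
t=2: input=0 -> V=0
t=3: input=5 -> V=0 FIRE
t=4: input=0 -> V=0
t=5: input=3 -> V=12
t=6: input=4 -> V=0 FIRE
t=7: input=4 -> V=0 FIRE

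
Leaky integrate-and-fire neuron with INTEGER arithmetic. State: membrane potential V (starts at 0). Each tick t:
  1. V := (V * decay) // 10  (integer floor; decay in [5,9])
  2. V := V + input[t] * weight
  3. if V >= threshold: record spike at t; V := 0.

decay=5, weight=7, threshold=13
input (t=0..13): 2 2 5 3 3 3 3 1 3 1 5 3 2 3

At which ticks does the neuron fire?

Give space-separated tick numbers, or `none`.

Answer: 0 1 2 3 4 5 6 8 10 11 12 13

Derivation:
t=0: input=2 -> V=0 FIRE
t=1: input=2 -> V=0 FIRE
t=2: input=5 -> V=0 FIRE
t=3: input=3 -> V=0 FIRE
t=4: input=3 -> V=0 FIRE
t=5: input=3 -> V=0 FIRE
t=6: input=3 -> V=0 FIRE
t=7: input=1 -> V=7
t=8: input=3 -> V=0 FIRE
t=9: input=1 -> V=7
t=10: input=5 -> V=0 FIRE
t=11: input=3 -> V=0 FIRE
t=12: input=2 -> V=0 FIRE
t=13: input=3 -> V=0 FIRE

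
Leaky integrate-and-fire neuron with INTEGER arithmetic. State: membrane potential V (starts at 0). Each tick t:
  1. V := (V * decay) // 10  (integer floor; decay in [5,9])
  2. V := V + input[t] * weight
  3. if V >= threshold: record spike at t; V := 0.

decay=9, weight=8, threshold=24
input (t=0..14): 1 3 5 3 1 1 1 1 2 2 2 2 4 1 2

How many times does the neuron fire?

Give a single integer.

t=0: input=1 -> V=8
t=1: input=3 -> V=0 FIRE
t=2: input=5 -> V=0 FIRE
t=3: input=3 -> V=0 FIRE
t=4: input=1 -> V=8
t=5: input=1 -> V=15
t=6: input=1 -> V=21
t=7: input=1 -> V=0 FIRE
t=8: input=2 -> V=16
t=9: input=2 -> V=0 FIRE
t=10: input=2 -> V=16
t=11: input=2 -> V=0 FIRE
t=12: input=4 -> V=0 FIRE
t=13: input=1 -> V=8
t=14: input=2 -> V=23

Answer: 7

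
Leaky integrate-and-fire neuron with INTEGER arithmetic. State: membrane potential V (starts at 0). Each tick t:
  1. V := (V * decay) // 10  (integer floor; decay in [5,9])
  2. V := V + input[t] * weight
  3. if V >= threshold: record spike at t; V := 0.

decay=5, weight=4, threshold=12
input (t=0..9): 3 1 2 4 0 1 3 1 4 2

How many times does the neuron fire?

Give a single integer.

t=0: input=3 -> V=0 FIRE
t=1: input=1 -> V=4
t=2: input=2 -> V=10
t=3: input=4 -> V=0 FIRE
t=4: input=0 -> V=0
t=5: input=1 -> V=4
t=6: input=3 -> V=0 FIRE
t=7: input=1 -> V=4
t=8: input=4 -> V=0 FIRE
t=9: input=2 -> V=8

Answer: 4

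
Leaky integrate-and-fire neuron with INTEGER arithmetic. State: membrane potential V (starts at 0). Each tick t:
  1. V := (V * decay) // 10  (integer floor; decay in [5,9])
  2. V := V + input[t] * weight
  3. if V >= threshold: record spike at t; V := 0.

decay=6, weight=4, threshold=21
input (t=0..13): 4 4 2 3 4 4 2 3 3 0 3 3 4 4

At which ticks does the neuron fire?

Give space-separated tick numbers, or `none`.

t=0: input=4 -> V=16
t=1: input=4 -> V=0 FIRE
t=2: input=2 -> V=8
t=3: input=3 -> V=16
t=4: input=4 -> V=0 FIRE
t=5: input=4 -> V=16
t=6: input=2 -> V=17
t=7: input=3 -> V=0 FIRE
t=8: input=3 -> V=12
t=9: input=0 -> V=7
t=10: input=3 -> V=16
t=11: input=3 -> V=0 FIRE
t=12: input=4 -> V=16
t=13: input=4 -> V=0 FIRE

Answer: 1 4 7 11 13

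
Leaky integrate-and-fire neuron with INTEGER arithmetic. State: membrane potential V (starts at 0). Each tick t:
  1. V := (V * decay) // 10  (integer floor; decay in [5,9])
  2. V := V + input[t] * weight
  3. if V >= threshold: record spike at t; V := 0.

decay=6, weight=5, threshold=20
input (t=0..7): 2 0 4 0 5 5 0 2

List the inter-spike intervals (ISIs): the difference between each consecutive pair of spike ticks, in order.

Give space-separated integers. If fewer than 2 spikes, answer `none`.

Answer: 2 1

Derivation:
t=0: input=2 -> V=10
t=1: input=0 -> V=6
t=2: input=4 -> V=0 FIRE
t=3: input=0 -> V=0
t=4: input=5 -> V=0 FIRE
t=5: input=5 -> V=0 FIRE
t=6: input=0 -> V=0
t=7: input=2 -> V=10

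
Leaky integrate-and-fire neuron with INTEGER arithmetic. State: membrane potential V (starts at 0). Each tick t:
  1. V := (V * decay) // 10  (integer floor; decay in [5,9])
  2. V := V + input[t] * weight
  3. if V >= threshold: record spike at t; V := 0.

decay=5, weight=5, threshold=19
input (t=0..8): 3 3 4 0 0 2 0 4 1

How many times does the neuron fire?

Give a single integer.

t=0: input=3 -> V=15
t=1: input=3 -> V=0 FIRE
t=2: input=4 -> V=0 FIRE
t=3: input=0 -> V=0
t=4: input=0 -> V=0
t=5: input=2 -> V=10
t=6: input=0 -> V=5
t=7: input=4 -> V=0 FIRE
t=8: input=1 -> V=5

Answer: 3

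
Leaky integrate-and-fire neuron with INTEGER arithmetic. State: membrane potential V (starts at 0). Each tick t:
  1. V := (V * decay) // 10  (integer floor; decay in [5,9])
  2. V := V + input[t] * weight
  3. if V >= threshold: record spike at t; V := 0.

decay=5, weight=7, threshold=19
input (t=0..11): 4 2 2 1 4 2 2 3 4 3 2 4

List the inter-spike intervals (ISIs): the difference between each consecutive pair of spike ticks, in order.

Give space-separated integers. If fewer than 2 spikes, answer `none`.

Answer: 2 2 2 1 1 1 2

Derivation:
t=0: input=4 -> V=0 FIRE
t=1: input=2 -> V=14
t=2: input=2 -> V=0 FIRE
t=3: input=1 -> V=7
t=4: input=4 -> V=0 FIRE
t=5: input=2 -> V=14
t=6: input=2 -> V=0 FIRE
t=7: input=3 -> V=0 FIRE
t=8: input=4 -> V=0 FIRE
t=9: input=3 -> V=0 FIRE
t=10: input=2 -> V=14
t=11: input=4 -> V=0 FIRE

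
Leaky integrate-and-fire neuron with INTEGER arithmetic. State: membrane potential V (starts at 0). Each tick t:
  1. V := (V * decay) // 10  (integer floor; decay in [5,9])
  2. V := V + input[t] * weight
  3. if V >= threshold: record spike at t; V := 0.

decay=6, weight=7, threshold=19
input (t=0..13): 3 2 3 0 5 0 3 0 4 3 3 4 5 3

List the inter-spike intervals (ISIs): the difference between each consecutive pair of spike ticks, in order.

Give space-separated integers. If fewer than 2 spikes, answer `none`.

Answer: 2 2 2 2 1 1 1 1 1

Derivation:
t=0: input=3 -> V=0 FIRE
t=1: input=2 -> V=14
t=2: input=3 -> V=0 FIRE
t=3: input=0 -> V=0
t=4: input=5 -> V=0 FIRE
t=5: input=0 -> V=0
t=6: input=3 -> V=0 FIRE
t=7: input=0 -> V=0
t=8: input=4 -> V=0 FIRE
t=9: input=3 -> V=0 FIRE
t=10: input=3 -> V=0 FIRE
t=11: input=4 -> V=0 FIRE
t=12: input=5 -> V=0 FIRE
t=13: input=3 -> V=0 FIRE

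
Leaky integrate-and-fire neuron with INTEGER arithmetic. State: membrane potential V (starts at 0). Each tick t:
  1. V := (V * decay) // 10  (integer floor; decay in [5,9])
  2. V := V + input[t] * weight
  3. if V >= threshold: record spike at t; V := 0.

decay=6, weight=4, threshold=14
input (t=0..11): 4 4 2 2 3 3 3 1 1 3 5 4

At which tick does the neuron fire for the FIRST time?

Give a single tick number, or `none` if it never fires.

Answer: 0

Derivation:
t=0: input=4 -> V=0 FIRE
t=1: input=4 -> V=0 FIRE
t=2: input=2 -> V=8
t=3: input=2 -> V=12
t=4: input=3 -> V=0 FIRE
t=5: input=3 -> V=12
t=6: input=3 -> V=0 FIRE
t=7: input=1 -> V=4
t=8: input=1 -> V=6
t=9: input=3 -> V=0 FIRE
t=10: input=5 -> V=0 FIRE
t=11: input=4 -> V=0 FIRE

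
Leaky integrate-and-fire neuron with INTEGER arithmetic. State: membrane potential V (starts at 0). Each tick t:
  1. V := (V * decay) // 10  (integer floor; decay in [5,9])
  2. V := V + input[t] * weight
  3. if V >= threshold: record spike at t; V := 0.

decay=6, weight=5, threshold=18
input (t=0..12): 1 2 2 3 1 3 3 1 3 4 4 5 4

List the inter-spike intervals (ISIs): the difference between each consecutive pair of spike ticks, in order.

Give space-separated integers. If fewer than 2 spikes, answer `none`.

t=0: input=1 -> V=5
t=1: input=2 -> V=13
t=2: input=2 -> V=17
t=3: input=3 -> V=0 FIRE
t=4: input=1 -> V=5
t=5: input=3 -> V=0 FIRE
t=6: input=3 -> V=15
t=7: input=1 -> V=14
t=8: input=3 -> V=0 FIRE
t=9: input=4 -> V=0 FIRE
t=10: input=4 -> V=0 FIRE
t=11: input=5 -> V=0 FIRE
t=12: input=4 -> V=0 FIRE

Answer: 2 3 1 1 1 1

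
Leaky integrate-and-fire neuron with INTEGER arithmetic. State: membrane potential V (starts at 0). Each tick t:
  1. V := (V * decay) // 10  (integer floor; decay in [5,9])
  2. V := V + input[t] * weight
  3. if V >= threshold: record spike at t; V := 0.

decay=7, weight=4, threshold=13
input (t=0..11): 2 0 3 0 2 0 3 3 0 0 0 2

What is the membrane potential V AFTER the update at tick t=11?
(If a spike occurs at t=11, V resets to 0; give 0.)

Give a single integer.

Answer: 10

Derivation:
t=0: input=2 -> V=8
t=1: input=0 -> V=5
t=2: input=3 -> V=0 FIRE
t=3: input=0 -> V=0
t=4: input=2 -> V=8
t=5: input=0 -> V=5
t=6: input=3 -> V=0 FIRE
t=7: input=3 -> V=12
t=8: input=0 -> V=8
t=9: input=0 -> V=5
t=10: input=0 -> V=3
t=11: input=2 -> V=10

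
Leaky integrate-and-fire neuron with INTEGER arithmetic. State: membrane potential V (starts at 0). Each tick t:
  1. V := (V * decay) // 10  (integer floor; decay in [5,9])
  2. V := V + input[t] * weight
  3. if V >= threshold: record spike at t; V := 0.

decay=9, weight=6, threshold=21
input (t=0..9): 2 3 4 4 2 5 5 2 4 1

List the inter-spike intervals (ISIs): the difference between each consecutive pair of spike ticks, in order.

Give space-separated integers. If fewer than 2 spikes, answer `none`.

Answer: 1 1 2 1 2

Derivation:
t=0: input=2 -> V=12
t=1: input=3 -> V=0 FIRE
t=2: input=4 -> V=0 FIRE
t=3: input=4 -> V=0 FIRE
t=4: input=2 -> V=12
t=5: input=5 -> V=0 FIRE
t=6: input=5 -> V=0 FIRE
t=7: input=2 -> V=12
t=8: input=4 -> V=0 FIRE
t=9: input=1 -> V=6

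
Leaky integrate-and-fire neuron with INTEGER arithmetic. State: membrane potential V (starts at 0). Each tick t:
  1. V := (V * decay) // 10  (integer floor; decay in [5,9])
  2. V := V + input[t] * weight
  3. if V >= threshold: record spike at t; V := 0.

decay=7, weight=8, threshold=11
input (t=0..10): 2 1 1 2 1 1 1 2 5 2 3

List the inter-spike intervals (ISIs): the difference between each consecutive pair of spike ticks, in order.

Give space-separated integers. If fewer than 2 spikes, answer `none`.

Answer: 2 1 2 2 1 1 1

Derivation:
t=0: input=2 -> V=0 FIRE
t=1: input=1 -> V=8
t=2: input=1 -> V=0 FIRE
t=3: input=2 -> V=0 FIRE
t=4: input=1 -> V=8
t=5: input=1 -> V=0 FIRE
t=6: input=1 -> V=8
t=7: input=2 -> V=0 FIRE
t=8: input=5 -> V=0 FIRE
t=9: input=2 -> V=0 FIRE
t=10: input=3 -> V=0 FIRE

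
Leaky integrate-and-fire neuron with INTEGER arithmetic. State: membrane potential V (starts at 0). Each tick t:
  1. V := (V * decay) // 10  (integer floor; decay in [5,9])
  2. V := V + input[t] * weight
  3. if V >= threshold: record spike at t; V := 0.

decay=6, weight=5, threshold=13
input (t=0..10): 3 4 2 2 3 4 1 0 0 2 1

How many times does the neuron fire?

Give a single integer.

t=0: input=3 -> V=0 FIRE
t=1: input=4 -> V=0 FIRE
t=2: input=2 -> V=10
t=3: input=2 -> V=0 FIRE
t=4: input=3 -> V=0 FIRE
t=5: input=4 -> V=0 FIRE
t=6: input=1 -> V=5
t=7: input=0 -> V=3
t=8: input=0 -> V=1
t=9: input=2 -> V=10
t=10: input=1 -> V=11

Answer: 5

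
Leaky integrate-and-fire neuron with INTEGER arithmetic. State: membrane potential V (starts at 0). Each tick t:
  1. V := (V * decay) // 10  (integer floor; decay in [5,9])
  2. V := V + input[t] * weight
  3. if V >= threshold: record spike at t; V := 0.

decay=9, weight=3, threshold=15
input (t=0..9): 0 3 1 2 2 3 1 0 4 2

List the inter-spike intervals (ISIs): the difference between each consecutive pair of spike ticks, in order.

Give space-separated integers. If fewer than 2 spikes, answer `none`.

Answer: 3 3

Derivation:
t=0: input=0 -> V=0
t=1: input=3 -> V=9
t=2: input=1 -> V=11
t=3: input=2 -> V=0 FIRE
t=4: input=2 -> V=6
t=5: input=3 -> V=14
t=6: input=1 -> V=0 FIRE
t=7: input=0 -> V=0
t=8: input=4 -> V=12
t=9: input=2 -> V=0 FIRE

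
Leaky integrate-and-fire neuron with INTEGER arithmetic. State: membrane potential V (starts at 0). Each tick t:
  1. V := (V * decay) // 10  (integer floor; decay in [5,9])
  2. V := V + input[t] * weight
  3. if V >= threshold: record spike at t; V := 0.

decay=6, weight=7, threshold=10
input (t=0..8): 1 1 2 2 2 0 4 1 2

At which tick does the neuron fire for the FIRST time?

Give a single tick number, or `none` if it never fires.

t=0: input=1 -> V=7
t=1: input=1 -> V=0 FIRE
t=2: input=2 -> V=0 FIRE
t=3: input=2 -> V=0 FIRE
t=4: input=2 -> V=0 FIRE
t=5: input=0 -> V=0
t=6: input=4 -> V=0 FIRE
t=7: input=1 -> V=7
t=8: input=2 -> V=0 FIRE

Answer: 1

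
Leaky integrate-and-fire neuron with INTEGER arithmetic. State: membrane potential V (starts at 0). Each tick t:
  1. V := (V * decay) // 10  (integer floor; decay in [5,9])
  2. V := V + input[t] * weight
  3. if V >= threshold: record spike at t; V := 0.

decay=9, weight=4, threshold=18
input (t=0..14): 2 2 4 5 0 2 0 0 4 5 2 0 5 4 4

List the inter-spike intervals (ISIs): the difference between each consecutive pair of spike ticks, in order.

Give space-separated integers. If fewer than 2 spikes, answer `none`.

Answer: 1 5 1 3 2

Derivation:
t=0: input=2 -> V=8
t=1: input=2 -> V=15
t=2: input=4 -> V=0 FIRE
t=3: input=5 -> V=0 FIRE
t=4: input=0 -> V=0
t=5: input=2 -> V=8
t=6: input=0 -> V=7
t=7: input=0 -> V=6
t=8: input=4 -> V=0 FIRE
t=9: input=5 -> V=0 FIRE
t=10: input=2 -> V=8
t=11: input=0 -> V=7
t=12: input=5 -> V=0 FIRE
t=13: input=4 -> V=16
t=14: input=4 -> V=0 FIRE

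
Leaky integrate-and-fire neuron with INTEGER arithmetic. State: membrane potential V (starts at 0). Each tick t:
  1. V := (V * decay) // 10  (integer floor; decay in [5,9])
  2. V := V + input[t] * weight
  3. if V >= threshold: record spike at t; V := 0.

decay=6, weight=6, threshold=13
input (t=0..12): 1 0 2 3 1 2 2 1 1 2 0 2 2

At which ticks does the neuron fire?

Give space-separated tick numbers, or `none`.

t=0: input=1 -> V=6
t=1: input=0 -> V=3
t=2: input=2 -> V=0 FIRE
t=3: input=3 -> V=0 FIRE
t=4: input=1 -> V=6
t=5: input=2 -> V=0 FIRE
t=6: input=2 -> V=12
t=7: input=1 -> V=0 FIRE
t=8: input=1 -> V=6
t=9: input=2 -> V=0 FIRE
t=10: input=0 -> V=0
t=11: input=2 -> V=12
t=12: input=2 -> V=0 FIRE

Answer: 2 3 5 7 9 12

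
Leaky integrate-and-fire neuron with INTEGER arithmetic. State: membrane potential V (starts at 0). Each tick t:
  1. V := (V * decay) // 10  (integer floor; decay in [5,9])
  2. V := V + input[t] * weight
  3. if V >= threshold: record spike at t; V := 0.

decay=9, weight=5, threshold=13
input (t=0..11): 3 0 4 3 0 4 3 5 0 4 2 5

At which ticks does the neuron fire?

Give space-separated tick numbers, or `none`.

t=0: input=3 -> V=0 FIRE
t=1: input=0 -> V=0
t=2: input=4 -> V=0 FIRE
t=3: input=3 -> V=0 FIRE
t=4: input=0 -> V=0
t=5: input=4 -> V=0 FIRE
t=6: input=3 -> V=0 FIRE
t=7: input=5 -> V=0 FIRE
t=8: input=0 -> V=0
t=9: input=4 -> V=0 FIRE
t=10: input=2 -> V=10
t=11: input=5 -> V=0 FIRE

Answer: 0 2 3 5 6 7 9 11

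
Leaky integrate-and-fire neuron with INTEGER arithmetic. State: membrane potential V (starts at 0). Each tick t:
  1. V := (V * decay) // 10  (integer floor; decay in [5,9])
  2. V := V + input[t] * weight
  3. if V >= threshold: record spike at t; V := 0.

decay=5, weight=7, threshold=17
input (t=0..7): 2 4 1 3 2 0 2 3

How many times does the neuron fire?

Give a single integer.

Answer: 4

Derivation:
t=0: input=2 -> V=14
t=1: input=4 -> V=0 FIRE
t=2: input=1 -> V=7
t=3: input=3 -> V=0 FIRE
t=4: input=2 -> V=14
t=5: input=0 -> V=7
t=6: input=2 -> V=0 FIRE
t=7: input=3 -> V=0 FIRE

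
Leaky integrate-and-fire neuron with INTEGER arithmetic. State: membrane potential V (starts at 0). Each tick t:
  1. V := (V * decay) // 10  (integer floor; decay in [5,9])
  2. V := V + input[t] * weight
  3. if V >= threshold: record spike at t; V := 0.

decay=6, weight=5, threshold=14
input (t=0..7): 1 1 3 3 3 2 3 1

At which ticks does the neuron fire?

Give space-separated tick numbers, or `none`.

t=0: input=1 -> V=5
t=1: input=1 -> V=8
t=2: input=3 -> V=0 FIRE
t=3: input=3 -> V=0 FIRE
t=4: input=3 -> V=0 FIRE
t=5: input=2 -> V=10
t=6: input=3 -> V=0 FIRE
t=7: input=1 -> V=5

Answer: 2 3 4 6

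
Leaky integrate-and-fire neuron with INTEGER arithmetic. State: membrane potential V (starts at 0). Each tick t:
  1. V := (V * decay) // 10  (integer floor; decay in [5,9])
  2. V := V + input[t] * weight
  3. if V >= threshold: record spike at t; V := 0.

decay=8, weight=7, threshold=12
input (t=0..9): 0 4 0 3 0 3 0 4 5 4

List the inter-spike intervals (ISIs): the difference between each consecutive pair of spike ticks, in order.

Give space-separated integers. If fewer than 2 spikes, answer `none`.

t=0: input=0 -> V=0
t=1: input=4 -> V=0 FIRE
t=2: input=0 -> V=0
t=3: input=3 -> V=0 FIRE
t=4: input=0 -> V=0
t=5: input=3 -> V=0 FIRE
t=6: input=0 -> V=0
t=7: input=4 -> V=0 FIRE
t=8: input=5 -> V=0 FIRE
t=9: input=4 -> V=0 FIRE

Answer: 2 2 2 1 1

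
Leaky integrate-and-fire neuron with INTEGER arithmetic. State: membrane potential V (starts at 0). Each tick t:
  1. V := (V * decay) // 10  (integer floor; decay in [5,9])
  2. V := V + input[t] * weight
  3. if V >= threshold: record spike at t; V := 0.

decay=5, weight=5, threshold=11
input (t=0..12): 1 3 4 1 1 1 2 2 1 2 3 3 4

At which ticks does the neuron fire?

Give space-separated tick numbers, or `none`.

t=0: input=1 -> V=5
t=1: input=3 -> V=0 FIRE
t=2: input=4 -> V=0 FIRE
t=3: input=1 -> V=5
t=4: input=1 -> V=7
t=5: input=1 -> V=8
t=6: input=2 -> V=0 FIRE
t=7: input=2 -> V=10
t=8: input=1 -> V=10
t=9: input=2 -> V=0 FIRE
t=10: input=3 -> V=0 FIRE
t=11: input=3 -> V=0 FIRE
t=12: input=4 -> V=0 FIRE

Answer: 1 2 6 9 10 11 12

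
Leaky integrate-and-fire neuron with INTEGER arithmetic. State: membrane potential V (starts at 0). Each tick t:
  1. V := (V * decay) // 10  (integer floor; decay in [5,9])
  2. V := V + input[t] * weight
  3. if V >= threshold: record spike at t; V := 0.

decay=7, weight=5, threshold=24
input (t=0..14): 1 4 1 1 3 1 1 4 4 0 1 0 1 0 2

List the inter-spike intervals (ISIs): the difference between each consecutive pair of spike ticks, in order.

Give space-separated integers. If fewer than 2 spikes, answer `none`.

t=0: input=1 -> V=5
t=1: input=4 -> V=23
t=2: input=1 -> V=21
t=3: input=1 -> V=19
t=4: input=3 -> V=0 FIRE
t=5: input=1 -> V=5
t=6: input=1 -> V=8
t=7: input=4 -> V=0 FIRE
t=8: input=4 -> V=20
t=9: input=0 -> V=14
t=10: input=1 -> V=14
t=11: input=0 -> V=9
t=12: input=1 -> V=11
t=13: input=0 -> V=7
t=14: input=2 -> V=14

Answer: 3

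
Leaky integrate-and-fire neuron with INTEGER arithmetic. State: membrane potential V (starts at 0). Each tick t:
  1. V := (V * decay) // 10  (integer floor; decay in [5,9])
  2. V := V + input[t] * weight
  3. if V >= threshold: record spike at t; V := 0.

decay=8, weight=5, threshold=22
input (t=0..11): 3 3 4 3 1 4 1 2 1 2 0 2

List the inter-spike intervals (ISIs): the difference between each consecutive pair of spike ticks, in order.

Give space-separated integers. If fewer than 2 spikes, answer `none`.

t=0: input=3 -> V=15
t=1: input=3 -> V=0 FIRE
t=2: input=4 -> V=20
t=3: input=3 -> V=0 FIRE
t=4: input=1 -> V=5
t=5: input=4 -> V=0 FIRE
t=6: input=1 -> V=5
t=7: input=2 -> V=14
t=8: input=1 -> V=16
t=9: input=2 -> V=0 FIRE
t=10: input=0 -> V=0
t=11: input=2 -> V=10

Answer: 2 2 4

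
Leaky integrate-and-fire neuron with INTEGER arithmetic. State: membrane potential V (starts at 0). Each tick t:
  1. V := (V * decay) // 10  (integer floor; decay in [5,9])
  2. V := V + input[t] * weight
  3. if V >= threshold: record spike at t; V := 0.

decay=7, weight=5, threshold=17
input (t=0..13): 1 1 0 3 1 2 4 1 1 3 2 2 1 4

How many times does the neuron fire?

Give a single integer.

t=0: input=1 -> V=5
t=1: input=1 -> V=8
t=2: input=0 -> V=5
t=3: input=3 -> V=0 FIRE
t=4: input=1 -> V=5
t=5: input=2 -> V=13
t=6: input=4 -> V=0 FIRE
t=7: input=1 -> V=5
t=8: input=1 -> V=8
t=9: input=3 -> V=0 FIRE
t=10: input=2 -> V=10
t=11: input=2 -> V=0 FIRE
t=12: input=1 -> V=5
t=13: input=4 -> V=0 FIRE

Answer: 5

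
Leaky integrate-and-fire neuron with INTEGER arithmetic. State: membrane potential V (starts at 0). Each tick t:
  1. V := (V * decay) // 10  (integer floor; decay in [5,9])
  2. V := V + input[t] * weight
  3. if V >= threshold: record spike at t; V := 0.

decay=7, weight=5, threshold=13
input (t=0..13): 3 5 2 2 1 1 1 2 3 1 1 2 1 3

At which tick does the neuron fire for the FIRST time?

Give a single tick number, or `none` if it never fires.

Answer: 0

Derivation:
t=0: input=3 -> V=0 FIRE
t=1: input=5 -> V=0 FIRE
t=2: input=2 -> V=10
t=3: input=2 -> V=0 FIRE
t=4: input=1 -> V=5
t=5: input=1 -> V=8
t=6: input=1 -> V=10
t=7: input=2 -> V=0 FIRE
t=8: input=3 -> V=0 FIRE
t=9: input=1 -> V=5
t=10: input=1 -> V=8
t=11: input=2 -> V=0 FIRE
t=12: input=1 -> V=5
t=13: input=3 -> V=0 FIRE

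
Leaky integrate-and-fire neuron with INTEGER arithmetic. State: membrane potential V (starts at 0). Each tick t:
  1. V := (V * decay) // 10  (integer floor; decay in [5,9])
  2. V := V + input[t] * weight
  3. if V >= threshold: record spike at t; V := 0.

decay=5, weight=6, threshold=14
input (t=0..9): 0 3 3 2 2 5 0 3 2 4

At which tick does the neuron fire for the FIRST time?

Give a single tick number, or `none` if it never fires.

t=0: input=0 -> V=0
t=1: input=3 -> V=0 FIRE
t=2: input=3 -> V=0 FIRE
t=3: input=2 -> V=12
t=4: input=2 -> V=0 FIRE
t=5: input=5 -> V=0 FIRE
t=6: input=0 -> V=0
t=7: input=3 -> V=0 FIRE
t=8: input=2 -> V=12
t=9: input=4 -> V=0 FIRE

Answer: 1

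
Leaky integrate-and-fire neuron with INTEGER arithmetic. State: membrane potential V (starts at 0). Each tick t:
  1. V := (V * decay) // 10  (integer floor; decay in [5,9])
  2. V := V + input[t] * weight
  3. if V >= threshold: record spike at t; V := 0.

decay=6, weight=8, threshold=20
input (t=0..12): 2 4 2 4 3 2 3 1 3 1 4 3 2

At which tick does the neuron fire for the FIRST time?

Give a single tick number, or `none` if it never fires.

Answer: 1

Derivation:
t=0: input=2 -> V=16
t=1: input=4 -> V=0 FIRE
t=2: input=2 -> V=16
t=3: input=4 -> V=0 FIRE
t=4: input=3 -> V=0 FIRE
t=5: input=2 -> V=16
t=6: input=3 -> V=0 FIRE
t=7: input=1 -> V=8
t=8: input=3 -> V=0 FIRE
t=9: input=1 -> V=8
t=10: input=4 -> V=0 FIRE
t=11: input=3 -> V=0 FIRE
t=12: input=2 -> V=16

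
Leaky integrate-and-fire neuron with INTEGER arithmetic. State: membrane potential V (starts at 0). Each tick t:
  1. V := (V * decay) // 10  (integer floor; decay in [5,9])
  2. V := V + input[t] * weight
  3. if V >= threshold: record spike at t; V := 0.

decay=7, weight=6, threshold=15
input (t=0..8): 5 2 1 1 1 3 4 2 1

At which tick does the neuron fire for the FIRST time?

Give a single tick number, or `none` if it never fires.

Answer: 0

Derivation:
t=0: input=5 -> V=0 FIRE
t=1: input=2 -> V=12
t=2: input=1 -> V=14
t=3: input=1 -> V=0 FIRE
t=4: input=1 -> V=6
t=5: input=3 -> V=0 FIRE
t=6: input=4 -> V=0 FIRE
t=7: input=2 -> V=12
t=8: input=1 -> V=14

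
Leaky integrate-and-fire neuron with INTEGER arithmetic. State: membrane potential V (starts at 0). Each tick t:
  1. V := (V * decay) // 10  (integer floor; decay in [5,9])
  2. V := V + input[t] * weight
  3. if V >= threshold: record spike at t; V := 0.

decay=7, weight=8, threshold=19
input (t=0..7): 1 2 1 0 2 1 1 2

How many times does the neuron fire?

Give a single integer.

Answer: 3

Derivation:
t=0: input=1 -> V=8
t=1: input=2 -> V=0 FIRE
t=2: input=1 -> V=8
t=3: input=0 -> V=5
t=4: input=2 -> V=0 FIRE
t=5: input=1 -> V=8
t=6: input=1 -> V=13
t=7: input=2 -> V=0 FIRE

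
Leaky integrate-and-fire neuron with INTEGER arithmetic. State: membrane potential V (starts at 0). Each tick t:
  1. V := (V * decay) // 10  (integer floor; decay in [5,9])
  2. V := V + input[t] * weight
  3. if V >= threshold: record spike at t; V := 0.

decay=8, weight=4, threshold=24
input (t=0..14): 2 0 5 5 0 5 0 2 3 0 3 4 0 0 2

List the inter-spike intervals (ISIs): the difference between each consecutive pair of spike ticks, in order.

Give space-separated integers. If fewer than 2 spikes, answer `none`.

Answer: 3 6

Derivation:
t=0: input=2 -> V=8
t=1: input=0 -> V=6
t=2: input=5 -> V=0 FIRE
t=3: input=5 -> V=20
t=4: input=0 -> V=16
t=5: input=5 -> V=0 FIRE
t=6: input=0 -> V=0
t=7: input=2 -> V=8
t=8: input=3 -> V=18
t=9: input=0 -> V=14
t=10: input=3 -> V=23
t=11: input=4 -> V=0 FIRE
t=12: input=0 -> V=0
t=13: input=0 -> V=0
t=14: input=2 -> V=8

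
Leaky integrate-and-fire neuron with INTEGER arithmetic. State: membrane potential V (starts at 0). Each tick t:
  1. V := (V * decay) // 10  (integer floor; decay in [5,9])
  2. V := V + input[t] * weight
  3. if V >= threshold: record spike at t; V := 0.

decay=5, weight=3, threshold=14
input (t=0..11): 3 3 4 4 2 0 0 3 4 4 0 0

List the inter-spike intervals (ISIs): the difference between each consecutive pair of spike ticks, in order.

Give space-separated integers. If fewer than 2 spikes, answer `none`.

Answer: 6

Derivation:
t=0: input=3 -> V=9
t=1: input=3 -> V=13
t=2: input=4 -> V=0 FIRE
t=3: input=4 -> V=12
t=4: input=2 -> V=12
t=5: input=0 -> V=6
t=6: input=0 -> V=3
t=7: input=3 -> V=10
t=8: input=4 -> V=0 FIRE
t=9: input=4 -> V=12
t=10: input=0 -> V=6
t=11: input=0 -> V=3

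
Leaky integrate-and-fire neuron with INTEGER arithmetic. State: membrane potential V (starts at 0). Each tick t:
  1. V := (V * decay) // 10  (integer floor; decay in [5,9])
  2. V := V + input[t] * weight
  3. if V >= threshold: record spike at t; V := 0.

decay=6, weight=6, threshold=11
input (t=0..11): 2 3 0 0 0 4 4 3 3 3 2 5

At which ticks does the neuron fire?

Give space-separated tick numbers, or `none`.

Answer: 0 1 5 6 7 8 9 10 11

Derivation:
t=0: input=2 -> V=0 FIRE
t=1: input=3 -> V=0 FIRE
t=2: input=0 -> V=0
t=3: input=0 -> V=0
t=4: input=0 -> V=0
t=5: input=4 -> V=0 FIRE
t=6: input=4 -> V=0 FIRE
t=7: input=3 -> V=0 FIRE
t=8: input=3 -> V=0 FIRE
t=9: input=3 -> V=0 FIRE
t=10: input=2 -> V=0 FIRE
t=11: input=5 -> V=0 FIRE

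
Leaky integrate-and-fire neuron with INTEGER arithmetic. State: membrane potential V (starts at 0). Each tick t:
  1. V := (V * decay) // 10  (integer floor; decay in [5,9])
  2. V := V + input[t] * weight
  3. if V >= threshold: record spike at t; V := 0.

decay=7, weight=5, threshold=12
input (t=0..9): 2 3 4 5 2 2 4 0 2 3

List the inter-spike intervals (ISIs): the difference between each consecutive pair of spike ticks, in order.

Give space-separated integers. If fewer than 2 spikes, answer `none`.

Answer: 1 1 2 1 3

Derivation:
t=0: input=2 -> V=10
t=1: input=3 -> V=0 FIRE
t=2: input=4 -> V=0 FIRE
t=3: input=5 -> V=0 FIRE
t=4: input=2 -> V=10
t=5: input=2 -> V=0 FIRE
t=6: input=4 -> V=0 FIRE
t=7: input=0 -> V=0
t=8: input=2 -> V=10
t=9: input=3 -> V=0 FIRE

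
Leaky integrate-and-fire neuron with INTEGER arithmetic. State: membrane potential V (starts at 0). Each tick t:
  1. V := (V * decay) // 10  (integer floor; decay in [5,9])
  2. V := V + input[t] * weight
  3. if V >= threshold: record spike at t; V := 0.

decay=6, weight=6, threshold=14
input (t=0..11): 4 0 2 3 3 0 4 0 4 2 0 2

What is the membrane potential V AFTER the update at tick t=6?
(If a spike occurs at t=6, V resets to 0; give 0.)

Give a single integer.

Answer: 0

Derivation:
t=0: input=4 -> V=0 FIRE
t=1: input=0 -> V=0
t=2: input=2 -> V=12
t=3: input=3 -> V=0 FIRE
t=4: input=3 -> V=0 FIRE
t=5: input=0 -> V=0
t=6: input=4 -> V=0 FIRE
t=7: input=0 -> V=0
t=8: input=4 -> V=0 FIRE
t=9: input=2 -> V=12
t=10: input=0 -> V=7
t=11: input=2 -> V=0 FIRE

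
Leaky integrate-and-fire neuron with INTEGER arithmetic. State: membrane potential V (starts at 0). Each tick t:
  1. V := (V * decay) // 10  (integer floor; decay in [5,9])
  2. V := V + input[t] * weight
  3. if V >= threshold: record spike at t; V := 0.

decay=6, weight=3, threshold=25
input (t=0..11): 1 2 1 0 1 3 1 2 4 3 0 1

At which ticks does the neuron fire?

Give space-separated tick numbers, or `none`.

t=0: input=1 -> V=3
t=1: input=2 -> V=7
t=2: input=1 -> V=7
t=3: input=0 -> V=4
t=4: input=1 -> V=5
t=5: input=3 -> V=12
t=6: input=1 -> V=10
t=7: input=2 -> V=12
t=8: input=4 -> V=19
t=9: input=3 -> V=20
t=10: input=0 -> V=12
t=11: input=1 -> V=10

Answer: none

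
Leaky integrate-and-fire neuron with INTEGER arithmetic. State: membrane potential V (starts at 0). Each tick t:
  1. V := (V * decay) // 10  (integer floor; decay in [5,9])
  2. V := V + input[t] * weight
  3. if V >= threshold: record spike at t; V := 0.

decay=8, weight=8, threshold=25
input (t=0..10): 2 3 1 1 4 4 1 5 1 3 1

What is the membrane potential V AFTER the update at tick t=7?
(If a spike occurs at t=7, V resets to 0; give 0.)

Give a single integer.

t=0: input=2 -> V=16
t=1: input=3 -> V=0 FIRE
t=2: input=1 -> V=8
t=3: input=1 -> V=14
t=4: input=4 -> V=0 FIRE
t=5: input=4 -> V=0 FIRE
t=6: input=1 -> V=8
t=7: input=5 -> V=0 FIRE
t=8: input=1 -> V=8
t=9: input=3 -> V=0 FIRE
t=10: input=1 -> V=8

Answer: 0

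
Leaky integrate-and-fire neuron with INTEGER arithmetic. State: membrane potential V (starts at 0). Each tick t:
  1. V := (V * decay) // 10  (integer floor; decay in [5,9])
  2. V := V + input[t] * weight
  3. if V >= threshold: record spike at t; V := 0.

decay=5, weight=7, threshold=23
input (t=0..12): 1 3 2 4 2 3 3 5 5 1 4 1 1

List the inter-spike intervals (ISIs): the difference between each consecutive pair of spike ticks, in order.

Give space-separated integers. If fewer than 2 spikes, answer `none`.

t=0: input=1 -> V=7
t=1: input=3 -> V=0 FIRE
t=2: input=2 -> V=14
t=3: input=4 -> V=0 FIRE
t=4: input=2 -> V=14
t=5: input=3 -> V=0 FIRE
t=6: input=3 -> V=21
t=7: input=5 -> V=0 FIRE
t=8: input=5 -> V=0 FIRE
t=9: input=1 -> V=7
t=10: input=4 -> V=0 FIRE
t=11: input=1 -> V=7
t=12: input=1 -> V=10

Answer: 2 2 2 1 2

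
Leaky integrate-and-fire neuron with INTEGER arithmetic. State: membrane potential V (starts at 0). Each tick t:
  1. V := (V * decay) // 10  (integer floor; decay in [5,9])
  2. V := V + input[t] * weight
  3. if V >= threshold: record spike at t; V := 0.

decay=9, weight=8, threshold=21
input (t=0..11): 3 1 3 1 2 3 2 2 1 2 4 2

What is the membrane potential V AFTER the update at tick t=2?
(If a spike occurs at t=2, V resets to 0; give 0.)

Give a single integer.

t=0: input=3 -> V=0 FIRE
t=1: input=1 -> V=8
t=2: input=3 -> V=0 FIRE
t=3: input=1 -> V=8
t=4: input=2 -> V=0 FIRE
t=5: input=3 -> V=0 FIRE
t=6: input=2 -> V=16
t=7: input=2 -> V=0 FIRE
t=8: input=1 -> V=8
t=9: input=2 -> V=0 FIRE
t=10: input=4 -> V=0 FIRE
t=11: input=2 -> V=16

Answer: 0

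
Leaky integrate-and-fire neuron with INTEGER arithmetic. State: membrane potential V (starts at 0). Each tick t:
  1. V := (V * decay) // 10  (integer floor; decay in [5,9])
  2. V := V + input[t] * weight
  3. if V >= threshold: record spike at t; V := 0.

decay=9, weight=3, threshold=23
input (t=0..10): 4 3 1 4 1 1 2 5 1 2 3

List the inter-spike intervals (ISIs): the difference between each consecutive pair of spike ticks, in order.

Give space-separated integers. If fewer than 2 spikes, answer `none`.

t=0: input=4 -> V=12
t=1: input=3 -> V=19
t=2: input=1 -> V=20
t=3: input=4 -> V=0 FIRE
t=4: input=1 -> V=3
t=5: input=1 -> V=5
t=6: input=2 -> V=10
t=7: input=5 -> V=0 FIRE
t=8: input=1 -> V=3
t=9: input=2 -> V=8
t=10: input=3 -> V=16

Answer: 4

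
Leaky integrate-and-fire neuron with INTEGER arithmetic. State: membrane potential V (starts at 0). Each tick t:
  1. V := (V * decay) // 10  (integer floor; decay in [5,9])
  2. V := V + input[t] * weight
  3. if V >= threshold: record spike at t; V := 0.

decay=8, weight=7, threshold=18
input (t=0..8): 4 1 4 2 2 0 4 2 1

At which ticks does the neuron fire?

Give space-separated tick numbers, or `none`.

Answer: 0 2 4 6 8

Derivation:
t=0: input=4 -> V=0 FIRE
t=1: input=1 -> V=7
t=2: input=4 -> V=0 FIRE
t=3: input=2 -> V=14
t=4: input=2 -> V=0 FIRE
t=5: input=0 -> V=0
t=6: input=4 -> V=0 FIRE
t=7: input=2 -> V=14
t=8: input=1 -> V=0 FIRE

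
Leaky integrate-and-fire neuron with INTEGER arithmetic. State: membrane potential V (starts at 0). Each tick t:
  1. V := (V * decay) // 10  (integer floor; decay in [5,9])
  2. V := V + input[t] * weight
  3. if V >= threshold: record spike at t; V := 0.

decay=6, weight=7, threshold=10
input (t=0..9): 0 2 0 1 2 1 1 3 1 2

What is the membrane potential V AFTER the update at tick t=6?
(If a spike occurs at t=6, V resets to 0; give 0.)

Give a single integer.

Answer: 0

Derivation:
t=0: input=0 -> V=0
t=1: input=2 -> V=0 FIRE
t=2: input=0 -> V=0
t=3: input=1 -> V=7
t=4: input=2 -> V=0 FIRE
t=5: input=1 -> V=7
t=6: input=1 -> V=0 FIRE
t=7: input=3 -> V=0 FIRE
t=8: input=1 -> V=7
t=9: input=2 -> V=0 FIRE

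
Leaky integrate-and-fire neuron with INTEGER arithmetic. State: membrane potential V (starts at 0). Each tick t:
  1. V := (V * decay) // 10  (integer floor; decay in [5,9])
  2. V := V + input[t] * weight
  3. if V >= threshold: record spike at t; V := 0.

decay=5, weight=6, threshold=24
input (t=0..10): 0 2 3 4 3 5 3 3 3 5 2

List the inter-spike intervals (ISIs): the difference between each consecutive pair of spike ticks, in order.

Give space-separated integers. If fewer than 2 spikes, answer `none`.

Answer: 1 2 2 2

Derivation:
t=0: input=0 -> V=0
t=1: input=2 -> V=12
t=2: input=3 -> V=0 FIRE
t=3: input=4 -> V=0 FIRE
t=4: input=3 -> V=18
t=5: input=5 -> V=0 FIRE
t=6: input=3 -> V=18
t=7: input=3 -> V=0 FIRE
t=8: input=3 -> V=18
t=9: input=5 -> V=0 FIRE
t=10: input=2 -> V=12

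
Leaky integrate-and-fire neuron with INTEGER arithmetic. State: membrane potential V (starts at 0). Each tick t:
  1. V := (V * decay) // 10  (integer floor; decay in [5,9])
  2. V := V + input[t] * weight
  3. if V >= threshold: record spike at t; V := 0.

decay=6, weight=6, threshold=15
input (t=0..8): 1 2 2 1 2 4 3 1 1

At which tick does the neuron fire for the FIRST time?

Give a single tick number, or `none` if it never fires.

t=0: input=1 -> V=6
t=1: input=2 -> V=0 FIRE
t=2: input=2 -> V=12
t=3: input=1 -> V=13
t=4: input=2 -> V=0 FIRE
t=5: input=4 -> V=0 FIRE
t=6: input=3 -> V=0 FIRE
t=7: input=1 -> V=6
t=8: input=1 -> V=9

Answer: 1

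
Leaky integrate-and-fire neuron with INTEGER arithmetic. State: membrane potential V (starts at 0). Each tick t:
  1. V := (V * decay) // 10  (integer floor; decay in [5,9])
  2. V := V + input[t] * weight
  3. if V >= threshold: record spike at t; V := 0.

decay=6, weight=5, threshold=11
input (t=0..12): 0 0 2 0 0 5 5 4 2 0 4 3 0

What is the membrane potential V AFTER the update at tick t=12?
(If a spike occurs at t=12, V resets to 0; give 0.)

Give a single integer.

t=0: input=0 -> V=0
t=1: input=0 -> V=0
t=2: input=2 -> V=10
t=3: input=0 -> V=6
t=4: input=0 -> V=3
t=5: input=5 -> V=0 FIRE
t=6: input=5 -> V=0 FIRE
t=7: input=4 -> V=0 FIRE
t=8: input=2 -> V=10
t=9: input=0 -> V=6
t=10: input=4 -> V=0 FIRE
t=11: input=3 -> V=0 FIRE
t=12: input=0 -> V=0

Answer: 0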